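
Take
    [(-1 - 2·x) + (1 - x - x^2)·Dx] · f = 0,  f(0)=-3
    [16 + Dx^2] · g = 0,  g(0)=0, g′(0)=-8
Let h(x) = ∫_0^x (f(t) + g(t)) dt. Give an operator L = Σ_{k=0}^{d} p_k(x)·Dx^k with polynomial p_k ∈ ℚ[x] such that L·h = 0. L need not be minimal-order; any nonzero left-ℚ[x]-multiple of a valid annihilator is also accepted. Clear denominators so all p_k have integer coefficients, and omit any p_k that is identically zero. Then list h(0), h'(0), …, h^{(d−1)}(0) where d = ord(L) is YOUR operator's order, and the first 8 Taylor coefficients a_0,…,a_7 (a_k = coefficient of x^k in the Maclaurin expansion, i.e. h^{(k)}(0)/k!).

f: a_k = -3, -3, -6, -9, -15, -24, -39, -63, …
g: a_k = 0, -8, 0, 64/3, 0, -256/15, 0, 2048/315, …
f+g: L₀ = lclm(L_f,L_g), ord ≤ 1+2.
Integrate: L := L₀·Dx.
L = (272 + 384·x - 352·x^2 + 192·x^3 + 640·x^4 + 256·x^5)·Dx + (-160 + 368·x + 32·x^2 - 544·x^3 + 48·x^4 + 384·x^5 + 128·x^6)·Dx^2 + (17 + 24·x - 22·x^2 + 12·x^3 + 40·x^4 + 16·x^5)·Dx^3 + (-10 + 23·x + 2·x^2 - 34·x^3 + 3·x^4 + 24·x^5 + 8·x^6)·Dx^4  (order 4).
h: a_k = 0, -3, -11/2, -2, 37/12, -3, -308/45, -39/7, …
ICs: h(0) = 0, h′(0) = -3, h′′(0) = -11, h′′′(0) = -12.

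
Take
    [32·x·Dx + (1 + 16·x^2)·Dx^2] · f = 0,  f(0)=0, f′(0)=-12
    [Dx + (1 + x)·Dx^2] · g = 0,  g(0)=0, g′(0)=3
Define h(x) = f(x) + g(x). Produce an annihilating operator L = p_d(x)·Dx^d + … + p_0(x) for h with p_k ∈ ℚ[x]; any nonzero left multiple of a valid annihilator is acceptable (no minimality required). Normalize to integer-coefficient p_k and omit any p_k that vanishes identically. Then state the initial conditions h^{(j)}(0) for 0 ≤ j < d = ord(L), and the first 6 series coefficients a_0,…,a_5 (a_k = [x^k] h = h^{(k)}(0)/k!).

f: a_k = 0, -12, 0, 64, 0, -3072/5, …
g: a_k = 0, 3, -3/2, 1, -3/4, 3/5, …
h₀=f+g: left-lcm gives L₀, ord ≤ 4.
L = (-32 - 96·x + 1536·x^2 + 512·x^3)·Dx + (-34 - 64·x + 1440·x^2 + 3072·x^3 + 1024·x^4)·Dx^2 + (-1 + 31·x + 32·x^2 + 512·x^3 + 768·x^4 + 256·x^5)·Dx^3  (order 3).
h: a_k = 0, -9, -3/2, 65, -3/4, -3069/5, …
ICs: h(0) = 0, h′(0) = -9, h′′(0) = -3.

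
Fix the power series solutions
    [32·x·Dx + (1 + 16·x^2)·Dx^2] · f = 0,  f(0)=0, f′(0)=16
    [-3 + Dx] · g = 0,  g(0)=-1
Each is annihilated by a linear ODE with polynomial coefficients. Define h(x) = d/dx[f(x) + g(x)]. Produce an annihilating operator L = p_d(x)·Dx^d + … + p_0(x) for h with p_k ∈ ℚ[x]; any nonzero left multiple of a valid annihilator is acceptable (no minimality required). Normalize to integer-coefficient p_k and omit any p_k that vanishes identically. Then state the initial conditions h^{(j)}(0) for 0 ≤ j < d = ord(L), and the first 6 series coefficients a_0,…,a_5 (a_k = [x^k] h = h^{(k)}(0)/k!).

L = (96 - 288·x - 4608·x^2 - 4608·x^3) + (-41 + 1248·x^2 - 2304·x^4)·Dx + (3 + 32·x + 96·x^2 + 512·x^3 + 768·x^4)·Dx^2  (order 2).
h: a_k = 13, -9, -539/2, -27/2, 32687/8, -243/40, …
ICs: h(0) = 13, h′(0) = -9.

f: a_k = 0, 16, 0, -256/3, 0, 4096/5, …
g: a_k = -1, -3, -9/2, -9/2, -27/8, -81/40, …
h₀=f+g: left-lcm gives L₀, ord ≤ 3.
Derive L from L₀ (diff closure).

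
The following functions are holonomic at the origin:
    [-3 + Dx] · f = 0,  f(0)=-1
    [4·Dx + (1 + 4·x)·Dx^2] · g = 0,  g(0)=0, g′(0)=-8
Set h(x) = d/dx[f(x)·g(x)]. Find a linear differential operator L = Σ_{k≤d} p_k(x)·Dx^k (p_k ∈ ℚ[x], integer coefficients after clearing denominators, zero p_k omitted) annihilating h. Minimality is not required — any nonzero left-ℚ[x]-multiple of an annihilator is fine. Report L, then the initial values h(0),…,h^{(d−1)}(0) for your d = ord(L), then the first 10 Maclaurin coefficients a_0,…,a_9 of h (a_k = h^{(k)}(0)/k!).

L = (51 - 72·x + 432·x^2) + (-14 - 288·x^2)·Dx + (-1 + 8·x + 48·x^2)·Dx^2  (order 2).
h: a_k = 8, 16, 92, -144, 863, -3350, 138043/10, -279988/5, 25385597/112, -109808647/120, …
ICs: h(0) = 8, h′(0) = 16.

f: a_k = -1, -3, -9/2, -9/2, -27/8, -81/40, -81/80, -243/560, -729/4480, -243/4480, …
g: a_k = 0, -8, 16, -128/3, 128, -2048/5, 4096/3, -32768/7, 16384, -524288/9, …
h₀=f·g: eliminate ⇒ L₀, order ≤ 1·2.
h₀' ⇒ L via d/dx closure of L₀.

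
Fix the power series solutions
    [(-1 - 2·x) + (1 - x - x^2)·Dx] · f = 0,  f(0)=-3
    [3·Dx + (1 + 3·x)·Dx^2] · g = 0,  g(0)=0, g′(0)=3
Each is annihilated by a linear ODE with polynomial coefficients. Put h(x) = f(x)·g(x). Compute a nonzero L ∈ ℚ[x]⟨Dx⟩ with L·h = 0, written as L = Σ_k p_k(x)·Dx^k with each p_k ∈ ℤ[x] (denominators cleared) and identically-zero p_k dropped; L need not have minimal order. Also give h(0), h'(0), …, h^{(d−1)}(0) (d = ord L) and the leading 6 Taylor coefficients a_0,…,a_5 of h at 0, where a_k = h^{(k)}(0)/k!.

L = (5 + 12·x) + (-1 + 13·x + 15·x^2)·Dx + (-1 - 2·x + 4·x^2 + 3·x^3)·Dx^2  (order 2).
h: a_k = 0, -9, 9/2, -63/2, 135/4, -2871/20, …
ICs: h(0) = 0, h′(0) = -9.

f: a_k = -3, -3, -6, -9, -15, -24, …
g: a_k = 0, 3, -9/2, 9, -81/4, 243/5, …
f·g: L₀ = L_f ⊗_s L_g, ord ≤ 1·2.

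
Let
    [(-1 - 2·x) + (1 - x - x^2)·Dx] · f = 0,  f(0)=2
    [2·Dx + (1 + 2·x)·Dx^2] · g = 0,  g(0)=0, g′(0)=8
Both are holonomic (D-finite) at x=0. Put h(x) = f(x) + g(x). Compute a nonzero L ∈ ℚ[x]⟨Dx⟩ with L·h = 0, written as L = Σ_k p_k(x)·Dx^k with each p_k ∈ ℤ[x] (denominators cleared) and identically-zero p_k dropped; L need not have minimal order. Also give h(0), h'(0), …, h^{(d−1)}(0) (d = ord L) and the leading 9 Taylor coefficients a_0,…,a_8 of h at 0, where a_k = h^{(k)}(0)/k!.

f: a_k = 2, 2, 4, 6, 10, 16, 26, 42, 68, …
g: a_k = 0, 8, -8, 32/3, -16, 128/5, -128/3, 512/7, -128, …
L₀ := lclm(L_f,L_g); ord L₀ ≤ 1+2.
L = (34 + 92·x + 116·x^2 + 48·x^3 + 24·x^4)·Dx + (5 + 60·x + 170·x^2 + 180·x^3 + 100·x^4 + 40·x^5)·Dx^2 + (-3 - 11·x - 5·x^2 + 20·x^3 + 30·x^4 + 24·x^5 + 8·x^6)·Dx^3  (order 3).
h: a_k = 2, 10, -4, 50/3, -6, 208/5, -50/3, 806/7, -60, …
ICs: h(0) = 2, h′(0) = 10, h′′(0) = -8.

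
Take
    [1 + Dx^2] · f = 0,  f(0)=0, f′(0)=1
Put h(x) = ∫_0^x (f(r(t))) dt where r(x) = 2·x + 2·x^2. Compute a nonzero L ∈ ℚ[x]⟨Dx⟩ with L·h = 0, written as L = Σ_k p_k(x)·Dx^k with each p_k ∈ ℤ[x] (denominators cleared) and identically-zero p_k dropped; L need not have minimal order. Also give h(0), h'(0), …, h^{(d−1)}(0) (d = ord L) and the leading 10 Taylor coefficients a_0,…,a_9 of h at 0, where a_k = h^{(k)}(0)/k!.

f: a_k = 0, 1, 0, -1/6, 0, 1/120, 0, -1/5040, 0, 1/362880, …
h₀=f(r): pull back L_f along r ⇒ L₀.
h=∫₀ˣh₀: take L = L₀·Dx.
L = (4 + 24·x + 48·x^2 + 32·x^3)·Dx - 2·Dx^2 + (1 + 2·x)·Dx^3  (order 3).
h: a_k = 0, 0, 1, 2/3, -1/3, -4/5, -28/45, 0, 104/315, 112/405, …
ICs: h(0) = 0, h′(0) = 0, h′′(0) = 2.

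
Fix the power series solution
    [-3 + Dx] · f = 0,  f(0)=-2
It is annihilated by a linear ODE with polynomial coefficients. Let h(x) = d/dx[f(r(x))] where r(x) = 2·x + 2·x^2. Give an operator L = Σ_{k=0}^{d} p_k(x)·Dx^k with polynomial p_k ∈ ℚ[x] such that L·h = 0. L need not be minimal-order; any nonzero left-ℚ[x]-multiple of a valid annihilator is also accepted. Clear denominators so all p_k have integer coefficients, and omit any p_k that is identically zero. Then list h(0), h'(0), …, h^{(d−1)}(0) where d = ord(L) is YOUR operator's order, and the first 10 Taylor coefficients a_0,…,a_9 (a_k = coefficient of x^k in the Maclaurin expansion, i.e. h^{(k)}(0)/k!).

f: a_k = -2, -6, -9, -9, -27/4, -81/20, -81/40, -243/280, -729/2240, -243/2240, …
h₀=f(r): pull back L_f along r ⇒ L₀.
Derive L from L₀ (diff closure).
L = (8 + 24·x + 24·x^2) + (-1 - 2·x)·Dx  (order 1).
h: a_k = -12, -96, -432, -1440, -3888, -44928/5, -91584/5, -1178496/35, -396576/7, -3089664/35, …
ICs: h(0) = -12.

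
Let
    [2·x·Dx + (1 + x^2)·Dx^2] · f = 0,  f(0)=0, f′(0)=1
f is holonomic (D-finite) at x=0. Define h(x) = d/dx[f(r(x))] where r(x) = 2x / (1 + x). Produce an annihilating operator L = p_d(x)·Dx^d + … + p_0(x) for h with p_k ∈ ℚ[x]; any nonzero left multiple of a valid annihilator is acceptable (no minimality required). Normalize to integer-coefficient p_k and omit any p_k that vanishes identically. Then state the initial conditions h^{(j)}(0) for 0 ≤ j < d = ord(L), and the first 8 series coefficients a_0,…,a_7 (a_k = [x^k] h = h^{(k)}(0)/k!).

L = (2 + 10·x) + (1 + 2·x + 5·x^2)·Dx  (order 1).
h: a_k = 2, -4, -2, 24, -38, -44, 278, -336, …
ICs: h(0) = 2.

f: a_k = 0, 1, 0, -1/3, 0, 1/5, 0, -1/7, …
L₀ from L_f via x↦r, Dx↦r'^{-1}Dx.
h=h₀': d/dx-closure on L₀ ⇒ L.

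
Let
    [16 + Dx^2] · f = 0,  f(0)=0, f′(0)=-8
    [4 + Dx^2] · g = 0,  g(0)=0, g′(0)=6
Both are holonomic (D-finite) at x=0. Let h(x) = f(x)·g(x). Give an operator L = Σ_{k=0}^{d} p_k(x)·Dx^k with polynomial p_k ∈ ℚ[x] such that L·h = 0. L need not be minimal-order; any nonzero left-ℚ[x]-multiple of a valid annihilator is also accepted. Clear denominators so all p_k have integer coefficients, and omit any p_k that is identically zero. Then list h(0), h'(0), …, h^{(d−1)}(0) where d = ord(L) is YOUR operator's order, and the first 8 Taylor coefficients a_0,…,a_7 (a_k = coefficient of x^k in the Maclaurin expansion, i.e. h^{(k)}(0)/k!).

f: a_k = 0, -8, 0, 64/3, 0, -256/15, 0, 2048/315, …
g: a_k = 0, 6, 0, -4, 0, 4/5, 0, -8/105, …
h₀=f·g: eliminate ⇒ L₀, order ≤ 2·2.
L = 144 + 40·Dx^2 + Dx^4  (order 4).
h: a_k = 0, 0, -48, 0, 160, 0, -2912/15, 0, …
ICs: h(0) = 0, h′(0) = 0, h′′(0) = -96, h′′′(0) = 0.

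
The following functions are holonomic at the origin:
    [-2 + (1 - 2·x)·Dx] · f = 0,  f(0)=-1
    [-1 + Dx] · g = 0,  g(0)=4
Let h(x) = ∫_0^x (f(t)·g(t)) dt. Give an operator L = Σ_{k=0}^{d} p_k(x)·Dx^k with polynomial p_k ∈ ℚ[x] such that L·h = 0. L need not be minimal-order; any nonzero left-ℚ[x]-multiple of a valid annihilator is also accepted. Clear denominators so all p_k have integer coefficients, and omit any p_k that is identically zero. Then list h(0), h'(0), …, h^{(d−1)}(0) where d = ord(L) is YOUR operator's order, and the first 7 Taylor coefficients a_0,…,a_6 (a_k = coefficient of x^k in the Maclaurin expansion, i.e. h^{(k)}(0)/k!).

f: a_k = -1, -2, -4, -8, -16, -32, -64, …
g: a_k = 4, 4, 2, 2/3, 1/6, 1/30, 1/180, …
f·g: L₀ = L_f ⊗_s L_g, ord ≤ 1·1.
Integrate: L := L₀·Dx.
L = (3 - 2·x)·Dx + (-1 + 2·x)·Dx^2  (order 2).
h: a_k = 0, -4, -6, -26/3, -79/6, -211/10, -6331/180, …
ICs: h(0) = 0, h′(0) = -4.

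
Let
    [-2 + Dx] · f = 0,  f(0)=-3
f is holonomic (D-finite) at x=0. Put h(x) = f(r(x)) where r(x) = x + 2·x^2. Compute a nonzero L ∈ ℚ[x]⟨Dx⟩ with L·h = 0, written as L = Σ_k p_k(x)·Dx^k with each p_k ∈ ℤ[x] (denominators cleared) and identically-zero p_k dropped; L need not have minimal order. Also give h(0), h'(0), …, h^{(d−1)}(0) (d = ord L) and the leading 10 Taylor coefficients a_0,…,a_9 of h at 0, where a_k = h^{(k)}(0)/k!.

f: a_k = -3, -6, -6, -4, -2, -4/5, -4/15, -8/105, -2/105, -4/945, …
Change of var in L_f (x↦r) gives L₀.
L = (-2 - 8·x) + Dx  (order 1).
h: a_k = -3, -6, -18, -28, -50, -324/5, -1324/15, -10424/105, -3958/35, -21428/189, …
ICs: h(0) = -3.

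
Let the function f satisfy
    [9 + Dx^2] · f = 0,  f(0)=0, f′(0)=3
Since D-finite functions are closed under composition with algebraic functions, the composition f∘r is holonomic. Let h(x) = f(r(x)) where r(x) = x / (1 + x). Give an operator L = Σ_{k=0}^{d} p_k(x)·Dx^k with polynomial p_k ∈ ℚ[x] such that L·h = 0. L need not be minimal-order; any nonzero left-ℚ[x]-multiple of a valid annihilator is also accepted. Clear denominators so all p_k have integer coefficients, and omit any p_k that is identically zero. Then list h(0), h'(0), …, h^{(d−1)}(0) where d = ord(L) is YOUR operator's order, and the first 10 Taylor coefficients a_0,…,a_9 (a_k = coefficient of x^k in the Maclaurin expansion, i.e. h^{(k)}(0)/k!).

L = 9 + (2 + 6·x + 6·x^2 + 2·x^3)·Dx + (1 + 4·x + 6·x^2 + 4·x^3 + x^4)·Dx^2  (order 2).
h: a_k = 0, 3, -3, -3/2, 21/2, -879/40, 255/8, -19353/560, 1893/80, 29811/4480, …
ICs: h(0) = 0, h′(0) = 3.

f: a_k = 0, 3, 0, -9/2, 0, 81/40, 0, -243/560, 0, 243/4480, …
h₀=f(r): pull back L_f along r ⇒ L₀.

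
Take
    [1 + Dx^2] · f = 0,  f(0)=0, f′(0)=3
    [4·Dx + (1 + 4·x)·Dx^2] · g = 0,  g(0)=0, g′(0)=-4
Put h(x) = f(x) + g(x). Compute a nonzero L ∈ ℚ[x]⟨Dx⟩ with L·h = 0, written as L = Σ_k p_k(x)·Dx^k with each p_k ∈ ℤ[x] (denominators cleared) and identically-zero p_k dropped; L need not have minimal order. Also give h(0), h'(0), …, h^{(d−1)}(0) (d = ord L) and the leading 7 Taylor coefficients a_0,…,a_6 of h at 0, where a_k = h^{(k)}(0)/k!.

f: a_k = 0, 3, 0, -1/2, 0, 1/40, 0, …
g: a_k = 0, -4, 8, -64/3, 64, -1024/5, 2048/3, …
Weyl lclm of L_f,L_g ⇒ L₀ (ord ≤ 4).
L = (388 + 32·x + 64·x^2)·Dx + (33 + 140·x + 48·x^2 + 64·x^3)·Dx^2 + (388 + 32·x + 64·x^2)·Dx^3 + (33 + 140·x + 48·x^2 + 64·x^3)·Dx^4  (order 4).
h: a_k = 0, -1, 8, -131/6, 64, -8191/40, 2048/3, …
ICs: h(0) = 0, h′(0) = -1, h′′(0) = 16, h′′′(0) = -131.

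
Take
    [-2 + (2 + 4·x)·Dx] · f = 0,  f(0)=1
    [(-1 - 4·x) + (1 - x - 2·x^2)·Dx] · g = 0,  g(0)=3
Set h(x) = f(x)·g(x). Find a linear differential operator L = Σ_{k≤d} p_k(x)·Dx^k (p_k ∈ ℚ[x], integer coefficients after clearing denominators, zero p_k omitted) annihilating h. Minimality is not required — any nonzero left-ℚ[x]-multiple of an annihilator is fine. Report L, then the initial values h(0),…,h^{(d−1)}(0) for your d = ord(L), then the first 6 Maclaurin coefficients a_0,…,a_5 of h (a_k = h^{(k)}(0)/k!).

f: a_k = 1, 1, -1/2, 1/2, -5/8, 7/8, …
g: a_k = 3, 3, 9, 15, 33, 63, …
h₀=f·g: eliminate ⇒ L₀, order ≤ 1·1.
L = (2 + 5·x + 6·x^2) + (-1 - x + 4·x^2 + 4·x^3)·Dx  (order 1).
h: a_k = 3, 6, 21/2, 24, 345/8, 375/4, …
ICs: h(0) = 3.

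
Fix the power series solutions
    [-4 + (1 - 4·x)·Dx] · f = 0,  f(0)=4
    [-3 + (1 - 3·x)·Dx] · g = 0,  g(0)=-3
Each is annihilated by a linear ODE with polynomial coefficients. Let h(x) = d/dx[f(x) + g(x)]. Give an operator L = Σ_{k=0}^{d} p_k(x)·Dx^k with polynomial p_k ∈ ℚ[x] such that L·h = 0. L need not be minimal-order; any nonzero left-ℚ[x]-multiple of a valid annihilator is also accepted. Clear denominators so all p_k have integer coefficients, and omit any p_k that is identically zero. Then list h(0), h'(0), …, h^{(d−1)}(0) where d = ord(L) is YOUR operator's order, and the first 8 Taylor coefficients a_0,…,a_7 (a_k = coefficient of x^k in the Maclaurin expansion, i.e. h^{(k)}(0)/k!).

L = 72 + (-21 + 72·x)·Dx + (1 - 7·x + 12·x^2)·Dx^2  (order 2).
h: a_k = 7, 74, 525, 3124, 16835, 85182, 412825, 1939688, …
ICs: h(0) = 7, h′(0) = 74.

f: a_k = 4, 16, 64, 256, 1024, 4096, 16384, 65536, …
g: a_k = -3, -9, -27, -81, -243, -729, -2187, -6561, …
Weyl lclm of L_f,L_g ⇒ L₀ (ord ≤ 2).
h₀' ⇒ L via d/dx closure of L₀.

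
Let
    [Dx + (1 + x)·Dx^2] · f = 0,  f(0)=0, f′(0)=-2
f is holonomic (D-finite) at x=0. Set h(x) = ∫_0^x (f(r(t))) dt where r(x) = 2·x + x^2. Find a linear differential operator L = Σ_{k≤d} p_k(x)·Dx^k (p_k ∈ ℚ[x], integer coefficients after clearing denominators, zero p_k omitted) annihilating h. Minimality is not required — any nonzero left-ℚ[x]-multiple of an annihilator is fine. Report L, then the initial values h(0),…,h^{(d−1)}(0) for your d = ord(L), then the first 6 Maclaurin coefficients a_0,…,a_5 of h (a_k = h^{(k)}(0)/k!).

f: a_k = 0, -2, 1, -2/3, 1/2, -2/5, …
f∘r: x↦r, Dx↦Dx/r' in L_f ⇒ L₀.
Integrate: L := L₀·Dx.
L = Dx^2 + (1 + x)·Dx^3  (order 3).
h: a_k = 0, 0, -2, 2/3, -1/3, 1/5, …
ICs: h(0) = 0, h′(0) = 0, h′′(0) = -4.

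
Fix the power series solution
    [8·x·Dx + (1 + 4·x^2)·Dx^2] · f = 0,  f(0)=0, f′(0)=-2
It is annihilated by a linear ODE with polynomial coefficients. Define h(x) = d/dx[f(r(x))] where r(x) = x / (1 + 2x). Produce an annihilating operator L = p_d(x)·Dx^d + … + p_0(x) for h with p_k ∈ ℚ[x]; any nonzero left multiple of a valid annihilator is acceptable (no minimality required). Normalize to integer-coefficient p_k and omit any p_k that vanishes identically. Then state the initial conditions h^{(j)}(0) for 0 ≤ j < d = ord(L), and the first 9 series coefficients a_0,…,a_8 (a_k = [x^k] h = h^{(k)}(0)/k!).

f: a_k = 0, -2, 0, 8/3, 0, -32/5, 0, 128/7, 0, …
L₀ from L_f via x↦r, Dx↦r'^{-1}Dx.
Differentiate: ansatz ord ≤ ord L₀ ⇒ L.
L = (4 + 16·x) + (1 + 4·x + 8·x^2)·Dx  (order 1).
h: a_k = -2, 8, -16, 0, 128, -512, 1024, 0, -8192, …
ICs: h(0) = -2.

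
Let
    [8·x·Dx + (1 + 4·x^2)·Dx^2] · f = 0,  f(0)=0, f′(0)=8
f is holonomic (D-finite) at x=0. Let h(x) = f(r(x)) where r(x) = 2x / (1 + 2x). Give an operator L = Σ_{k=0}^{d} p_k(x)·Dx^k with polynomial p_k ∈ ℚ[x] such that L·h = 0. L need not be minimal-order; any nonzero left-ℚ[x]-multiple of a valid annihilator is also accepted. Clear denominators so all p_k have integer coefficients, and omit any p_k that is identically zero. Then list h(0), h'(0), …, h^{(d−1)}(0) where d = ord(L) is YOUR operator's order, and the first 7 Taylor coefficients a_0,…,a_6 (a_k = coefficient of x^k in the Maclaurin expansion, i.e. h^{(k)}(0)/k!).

L = (4 + 40·x)·Dx + (1 + 4·x + 20·x^2)·Dx^2  (order 2).
h: a_k = 0, 16, -32, -64/3, 384, -4864/5, -5632/3, …
ICs: h(0) = 0, h′(0) = 16.

f: a_k = 0, 8, 0, -32/3, 0, 128/5, 0, …
f∘r: x↦r, Dx↦Dx/r' in L_f ⇒ L₀.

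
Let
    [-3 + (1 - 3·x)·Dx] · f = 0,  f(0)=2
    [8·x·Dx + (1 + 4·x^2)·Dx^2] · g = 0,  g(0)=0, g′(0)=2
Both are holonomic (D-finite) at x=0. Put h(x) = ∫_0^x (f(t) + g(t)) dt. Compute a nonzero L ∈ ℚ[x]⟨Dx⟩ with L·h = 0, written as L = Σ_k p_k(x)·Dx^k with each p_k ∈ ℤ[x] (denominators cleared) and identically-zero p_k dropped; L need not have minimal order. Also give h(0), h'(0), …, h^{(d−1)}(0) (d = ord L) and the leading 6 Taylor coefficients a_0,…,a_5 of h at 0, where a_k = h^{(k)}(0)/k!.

f: a_k = 2, 6, 18, 54, 162, 486, …
g: a_k = 0, 2, 0, -8/3, 0, 32/5, …
Sum ⇒ L₀ = lclm(L_f,L_g) in ℚ(x)⟨Dx⟩.
h=∫₀ˣh₀: take L = L₀·Dx.
L = (-24 + 288·x + 288·x^2)·Dx^2 + (31 - 24·x + 204·x^2 + 288·x^3)·Dx^3 + (-3 + 5·x + 20·x^3 + 48·x^4)·Dx^4  (order 4).
h: a_k = 0, 2, 4, 6, 77/6, 162/5, …
ICs: h(0) = 0, h′(0) = 2, h′′(0) = 8, h′′′(0) = 36.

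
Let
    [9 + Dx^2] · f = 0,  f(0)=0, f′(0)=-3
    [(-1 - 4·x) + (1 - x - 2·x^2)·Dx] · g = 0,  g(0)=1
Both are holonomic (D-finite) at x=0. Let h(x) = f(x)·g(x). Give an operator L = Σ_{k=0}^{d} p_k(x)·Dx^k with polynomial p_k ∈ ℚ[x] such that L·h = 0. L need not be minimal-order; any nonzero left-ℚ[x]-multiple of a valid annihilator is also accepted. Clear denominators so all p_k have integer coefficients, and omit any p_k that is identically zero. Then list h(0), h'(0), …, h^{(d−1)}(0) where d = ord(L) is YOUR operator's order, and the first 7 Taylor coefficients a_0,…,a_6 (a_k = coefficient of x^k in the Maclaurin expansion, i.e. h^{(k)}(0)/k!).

f: a_k = 0, -3, 0, 9/2, 0, -81/40, 0, …
g: a_k = 1, 1, 3, 5, 11, 21, 43, …
h₀=f·g: eliminate ⇒ L₀, order ≤ 2·1.
L = (-5 + 9·x + 18·x^2) + (2 + 8·x)·Dx + (-1 + x + 2·x^2)·Dx^2  (order 2).
h: a_k = 0, -3, -3, -9/2, -21/2, -861/40, -1701/40, …
ICs: h(0) = 0, h′(0) = -3.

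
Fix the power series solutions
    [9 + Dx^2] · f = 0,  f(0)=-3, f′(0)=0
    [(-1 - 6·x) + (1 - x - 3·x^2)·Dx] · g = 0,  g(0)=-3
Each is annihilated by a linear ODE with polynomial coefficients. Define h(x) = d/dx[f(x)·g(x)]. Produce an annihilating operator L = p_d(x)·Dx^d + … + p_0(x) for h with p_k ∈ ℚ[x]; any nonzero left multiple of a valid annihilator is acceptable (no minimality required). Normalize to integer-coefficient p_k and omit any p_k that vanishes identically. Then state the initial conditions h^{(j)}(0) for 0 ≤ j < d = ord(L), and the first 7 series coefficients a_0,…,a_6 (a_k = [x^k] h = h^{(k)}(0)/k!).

L = (-15 - 54·x - 135·x^2 + 162·x^3 + 243·x^4) + (6·x + 54·x^2 + 108·x^3)·Dx + (1 - 4·x - 9·x^2 + 18·x^3 + 27·x^4)·Dx^2  (order 2).
h: a_k = 9, -9, 135/2, 315/2, 4275/8, 51813/40, 300447/80, …
ICs: h(0) = 9, h′(0) = -9.

f: a_k = -3, 0, 27/2, 0, -81/8, 0, 243/80, …
g: a_k = -3, -3, -12, -21, -57, -120, -291, …
h₀=f·g: eliminate ⇒ L₀, order ≤ 2·1.
h=h₀': d/dx-closure on L₀ ⇒ L.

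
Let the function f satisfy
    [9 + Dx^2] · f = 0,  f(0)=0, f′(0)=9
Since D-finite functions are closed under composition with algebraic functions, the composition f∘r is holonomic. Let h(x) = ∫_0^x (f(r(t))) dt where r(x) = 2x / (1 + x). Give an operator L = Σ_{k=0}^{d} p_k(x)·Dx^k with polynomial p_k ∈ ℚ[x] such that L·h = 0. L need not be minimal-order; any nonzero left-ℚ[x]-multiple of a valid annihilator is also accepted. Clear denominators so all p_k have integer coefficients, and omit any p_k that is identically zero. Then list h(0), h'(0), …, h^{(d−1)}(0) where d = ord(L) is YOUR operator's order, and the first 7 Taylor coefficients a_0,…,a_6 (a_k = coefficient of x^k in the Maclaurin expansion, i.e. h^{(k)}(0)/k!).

L = 36·Dx + (2 + 6·x + 6·x^2 + 2·x^3)·Dx^2 + (1 + 4·x + 6·x^2 + 4·x^3 + x^4)·Dx^3  (order 3).
h: a_k = 0, 0, 9, -6, -45/2, 306/5, -363/5, …
ICs: h(0) = 0, h′(0) = 0, h′′(0) = 18.

f: a_k = 0, 9, 0, -27/2, 0, 243/40, 0, …
f∘r: x↦r, Dx↦Dx/r' in L_f ⇒ L₀.
Integrate: L := L₀·Dx.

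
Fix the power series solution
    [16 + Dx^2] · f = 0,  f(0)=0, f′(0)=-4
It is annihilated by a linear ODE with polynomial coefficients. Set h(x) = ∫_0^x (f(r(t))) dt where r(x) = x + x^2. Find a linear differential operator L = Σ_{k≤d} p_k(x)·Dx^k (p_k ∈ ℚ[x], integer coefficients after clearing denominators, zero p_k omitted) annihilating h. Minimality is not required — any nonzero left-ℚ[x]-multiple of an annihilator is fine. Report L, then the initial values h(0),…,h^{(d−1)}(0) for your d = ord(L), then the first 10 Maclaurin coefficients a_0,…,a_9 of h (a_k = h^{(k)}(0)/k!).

L = (16 + 96·x + 192·x^2 + 128·x^3)·Dx - 2·Dx^2 + (1 + 2·x)·Dx^3  (order 3).
h: a_k = 0, 0, -2, -4/3, 8/3, 32/5, 176/45, -32/7, -3232/315, -2816/405, …
ICs: h(0) = 0, h′(0) = 0, h′′(0) = -4.

f: a_k = 0, -4, 0, 32/3, 0, -128/15, 0, 1024/315, 0, -2048/2835, …
Substitute x→r, Dx→(1/r')Dx; clear ⇒ L₀.
∫: right-multiply L₀ by Dx.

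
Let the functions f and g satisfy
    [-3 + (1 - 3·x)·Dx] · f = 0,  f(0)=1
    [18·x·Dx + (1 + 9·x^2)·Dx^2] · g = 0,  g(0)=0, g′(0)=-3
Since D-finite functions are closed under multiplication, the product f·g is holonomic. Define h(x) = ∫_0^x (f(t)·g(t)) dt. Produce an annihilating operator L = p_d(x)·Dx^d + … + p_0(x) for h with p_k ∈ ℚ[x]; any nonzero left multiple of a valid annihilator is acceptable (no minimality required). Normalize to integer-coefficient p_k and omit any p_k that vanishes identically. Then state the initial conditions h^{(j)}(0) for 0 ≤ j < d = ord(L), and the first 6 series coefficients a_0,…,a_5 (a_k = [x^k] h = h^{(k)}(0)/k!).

f: a_k = 1, 3, 9, 27, 81, 243, …
g: a_k = 0, -3, 0, 9, 0, -243/5, …
Product ⇒ symmetric product L₀, ord ≤ 2.
h=∫h₀ ⇒ L = L₀·Dx.
L = 54·x·Dx + (6 - 18·x + 108·x^2)·Dx^2 + (-1 + 3·x - 9·x^2 + 27·x^3)·Dx^3  (order 3).
h: a_k = 0, 0, -3/2, -3, -9/2, -54/5, …
ICs: h(0) = 0, h′(0) = 0, h′′(0) = -3.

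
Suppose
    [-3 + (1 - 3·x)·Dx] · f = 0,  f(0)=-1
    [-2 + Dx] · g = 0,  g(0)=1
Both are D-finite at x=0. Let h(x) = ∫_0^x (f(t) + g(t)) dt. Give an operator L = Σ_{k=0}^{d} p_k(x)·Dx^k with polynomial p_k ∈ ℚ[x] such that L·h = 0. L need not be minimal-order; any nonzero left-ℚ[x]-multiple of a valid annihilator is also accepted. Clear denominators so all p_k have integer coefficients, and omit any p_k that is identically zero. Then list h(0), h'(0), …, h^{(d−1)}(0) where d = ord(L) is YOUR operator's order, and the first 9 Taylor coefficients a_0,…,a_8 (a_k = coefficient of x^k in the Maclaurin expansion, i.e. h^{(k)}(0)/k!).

L = (-24 - 36·x)·Dx + (14 + 24·x - 36·x^2)·Dx^2 + (-1 - 3·x + 18·x^2)·Dx^3  (order 3).
h: a_k = 0, 0, -1/2, -7/3, -77/12, -241/15, -3641/90, -32801/315, -688897/2520, …
ICs: h(0) = 0, h′(0) = 0, h′′(0) = -1.

f: a_k = -1, -3, -9, -27, -81, -243, -729, -2187, -6561, …
g: a_k = 1, 2, 2, 4/3, 2/3, 4/15, 4/45, 8/315, 2/315, …
L₀ := lclm(L_f,L_g); ord L₀ ≤ 1+1.
h=∫₀ˣh₀: take L = L₀·Dx.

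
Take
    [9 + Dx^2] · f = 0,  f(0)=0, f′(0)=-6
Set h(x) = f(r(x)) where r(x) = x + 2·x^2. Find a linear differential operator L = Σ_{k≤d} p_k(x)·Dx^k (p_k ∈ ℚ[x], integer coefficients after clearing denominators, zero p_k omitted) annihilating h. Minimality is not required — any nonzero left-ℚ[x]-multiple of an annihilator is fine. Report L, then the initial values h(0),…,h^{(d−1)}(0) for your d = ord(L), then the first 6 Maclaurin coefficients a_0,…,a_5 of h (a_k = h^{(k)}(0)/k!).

L = (9 + 108·x + 432·x^2 + 576·x^3) - 4·Dx + (1 + 4·x)·Dx^2  (order 2).
h: a_k = 0, -6, -12, 9, 54, 2079/20, …
ICs: h(0) = 0, h′(0) = -6.

f: a_k = 0, -6, 0, 9, 0, -81/20, …
Change of var in L_f (x↦r) gives L₀.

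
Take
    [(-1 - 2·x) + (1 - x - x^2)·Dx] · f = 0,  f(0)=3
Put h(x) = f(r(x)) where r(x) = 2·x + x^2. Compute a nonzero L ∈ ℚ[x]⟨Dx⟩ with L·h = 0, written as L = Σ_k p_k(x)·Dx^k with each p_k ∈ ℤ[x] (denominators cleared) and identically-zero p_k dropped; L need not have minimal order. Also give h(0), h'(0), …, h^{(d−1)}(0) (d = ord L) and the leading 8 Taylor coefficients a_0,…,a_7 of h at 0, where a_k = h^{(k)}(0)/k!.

f: a_k = 3, 3, 6, 9, 15, 24, 39, 63, …
h₀=f(r): pull back L_f along r ⇒ L₀.
L = (2 + 10·x + 12·x^2 + 4·x^3) + (-1 + 2·x + 5·x^2 + 4·x^3 + x^4)·Dx  (order 1).
h: a_k = 3, 6, 27, 96, 354, 1302, 4785, 17592, …
ICs: h(0) = 3.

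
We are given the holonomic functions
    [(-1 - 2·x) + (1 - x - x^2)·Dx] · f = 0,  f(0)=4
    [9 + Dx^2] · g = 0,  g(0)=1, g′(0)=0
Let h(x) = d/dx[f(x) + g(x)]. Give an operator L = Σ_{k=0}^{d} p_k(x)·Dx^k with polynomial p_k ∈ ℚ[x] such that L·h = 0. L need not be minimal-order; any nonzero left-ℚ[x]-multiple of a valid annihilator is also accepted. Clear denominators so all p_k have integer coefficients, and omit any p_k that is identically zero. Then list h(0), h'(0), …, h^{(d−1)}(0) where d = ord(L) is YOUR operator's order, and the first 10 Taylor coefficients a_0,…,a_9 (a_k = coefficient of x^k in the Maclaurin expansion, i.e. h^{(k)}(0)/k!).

L = (468 + 1026·x + 1170·x^2 + 450·x^3 + 630·x^4 + 486·x^5 + 162·x^6) + (-81 - 63·x + 252·x^2 + 45·x^3 - 90·x^4 + 153·x^5 + 189·x^6 + 54·x^7)·Dx + (52 + 114·x + 130·x^2 + 50·x^3 + 70·x^4 + 54·x^5 + 18·x^6)·Dx^2 + (-9 - 7·x + 28·x^2 + 5·x^3 - 10·x^4 + 17·x^5 + 21·x^6 + 6·x^7)·Dx^3  (order 3).
h: a_k = 4, 7, 36, 187/2, 160, 12237/40, 588, 610009/560, 1980, 15948071/4480, …
ICs: h(0) = 4, h′(0) = 7, h′′(0) = 72.

f: a_k = 4, 4, 8, 12, 20, 32, 52, 84, 136, 220, …
g: a_k = 1, 0, -9/2, 0, 27/8, 0, -81/80, 0, 729/4480, 0, …
h₀=f+g: left-lcm gives L₀, ord ≤ 3.
Differentiate: ansatz ord ≤ ord L₀ ⇒ L.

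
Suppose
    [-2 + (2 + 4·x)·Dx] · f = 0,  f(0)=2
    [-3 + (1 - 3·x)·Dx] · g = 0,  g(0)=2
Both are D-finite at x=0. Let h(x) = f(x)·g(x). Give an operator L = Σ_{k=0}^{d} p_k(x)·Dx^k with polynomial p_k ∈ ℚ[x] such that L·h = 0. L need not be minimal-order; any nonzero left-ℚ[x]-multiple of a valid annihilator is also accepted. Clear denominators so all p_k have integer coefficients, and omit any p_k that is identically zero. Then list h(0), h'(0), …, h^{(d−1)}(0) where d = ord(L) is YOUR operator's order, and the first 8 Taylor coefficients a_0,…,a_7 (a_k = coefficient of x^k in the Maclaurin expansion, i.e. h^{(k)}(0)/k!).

L = (4 + 3·x) + (-1 + x + 6·x^2)·Dx  (order 1).
h: a_k = 4, 16, 46, 140, 835/2, 1256, 15051/4, 22593/2, …
ICs: h(0) = 4.

f: a_k = 2, 2, -1, 1, -5/4, 7/4, -21/8, 33/8, …
g: a_k = 2, 6, 18, 54, 162, 486, 1458, 4374, …
Sym-product of L_f,L_g gives L₀ (≤ ord 1).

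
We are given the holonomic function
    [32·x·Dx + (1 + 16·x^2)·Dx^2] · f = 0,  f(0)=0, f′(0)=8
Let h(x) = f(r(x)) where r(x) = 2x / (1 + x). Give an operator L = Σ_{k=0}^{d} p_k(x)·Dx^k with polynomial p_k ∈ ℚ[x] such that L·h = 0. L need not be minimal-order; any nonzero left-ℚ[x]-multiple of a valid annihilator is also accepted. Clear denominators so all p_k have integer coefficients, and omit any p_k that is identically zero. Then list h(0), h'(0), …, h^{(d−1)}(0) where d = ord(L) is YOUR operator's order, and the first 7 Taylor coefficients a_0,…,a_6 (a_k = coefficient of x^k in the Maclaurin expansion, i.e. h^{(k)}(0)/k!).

f: a_k = 0, 8, 0, -128/3, 0, 2048/5, 0, …
Substitute x→r, Dx→(1/r')Dx; clear ⇒ L₀.
L = (2 + 130·x)·Dx + (1 + 2·x + 65·x^2)·Dx^2  (order 2).
h: a_k = 0, 16, -16, -976/3, 1008, 55376/5, -186416/3, …
ICs: h(0) = 0, h′(0) = 16.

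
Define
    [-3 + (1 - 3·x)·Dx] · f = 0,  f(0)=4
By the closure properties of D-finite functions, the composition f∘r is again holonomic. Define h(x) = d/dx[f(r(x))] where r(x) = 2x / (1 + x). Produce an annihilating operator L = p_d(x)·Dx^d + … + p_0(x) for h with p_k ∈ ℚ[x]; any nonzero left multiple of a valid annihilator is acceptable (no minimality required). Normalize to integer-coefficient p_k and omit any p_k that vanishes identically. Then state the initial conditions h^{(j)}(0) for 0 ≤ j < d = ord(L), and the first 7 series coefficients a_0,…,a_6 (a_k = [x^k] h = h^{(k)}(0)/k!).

L = 10 + (-1 + 5·x)·Dx  (order 1).
h: a_k = 24, 240, 1800, 12000, 75000, 450000, 2625000, …
ICs: h(0) = 24.

f: a_k = 4, 12, 36, 108, 324, 972, 2916, …
Substitute x→r, Dx→(1/r')Dx; clear ⇒ L₀.
Derive L from L₀ (diff closure).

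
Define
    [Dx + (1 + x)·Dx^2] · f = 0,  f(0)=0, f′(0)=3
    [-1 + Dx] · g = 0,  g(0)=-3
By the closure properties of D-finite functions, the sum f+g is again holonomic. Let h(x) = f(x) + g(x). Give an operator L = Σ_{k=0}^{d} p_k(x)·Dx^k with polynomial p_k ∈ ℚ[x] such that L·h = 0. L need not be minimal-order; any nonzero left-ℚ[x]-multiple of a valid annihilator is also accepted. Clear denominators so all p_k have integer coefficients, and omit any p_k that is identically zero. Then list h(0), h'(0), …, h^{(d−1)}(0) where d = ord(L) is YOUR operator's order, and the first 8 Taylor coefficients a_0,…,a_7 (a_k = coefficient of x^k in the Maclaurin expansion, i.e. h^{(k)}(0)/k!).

f: a_k = 0, 3, -3/2, 1, -3/4, 3/5, -1/2, 3/7, …
g: a_k = -3, -3, -3/2, -1/2, -1/8, -1/40, -1/240, -1/1680, …
Sum ⇒ L₀ = lclm(L_f,L_g) in ℚ(x)⟨Dx⟩.
L = (-3 - x)·Dx + (1 - 2·x - x^2)·Dx^2 + (2 + 3·x + x^2)·Dx^3  (order 3).
h: a_k = -3, 0, -3, 1/2, -7/8, 23/40, -121/240, 719/1680, …
ICs: h(0) = -3, h′(0) = 0, h′′(0) = -6.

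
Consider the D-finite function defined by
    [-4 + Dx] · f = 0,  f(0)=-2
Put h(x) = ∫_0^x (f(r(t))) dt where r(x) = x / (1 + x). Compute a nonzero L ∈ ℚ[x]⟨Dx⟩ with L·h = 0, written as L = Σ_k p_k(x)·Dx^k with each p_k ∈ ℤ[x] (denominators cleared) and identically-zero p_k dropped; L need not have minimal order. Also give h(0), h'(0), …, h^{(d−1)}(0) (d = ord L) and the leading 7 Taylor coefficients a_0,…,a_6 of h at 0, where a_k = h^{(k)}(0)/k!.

L = -4·Dx + (1 + 2·x + x^2)·Dx^2  (order 2).
h: a_k = 0, -2, -4, -8/3, 2/3, 8/15, -28/45, …
ICs: h(0) = 0, h′(0) = -2.

f: a_k = -2, -8, -16, -64/3, -64/3, -256/15, -512/45, …
Substitute x→r, Dx→(1/r')Dx; clear ⇒ L₀.
∫: right-multiply L₀ by Dx.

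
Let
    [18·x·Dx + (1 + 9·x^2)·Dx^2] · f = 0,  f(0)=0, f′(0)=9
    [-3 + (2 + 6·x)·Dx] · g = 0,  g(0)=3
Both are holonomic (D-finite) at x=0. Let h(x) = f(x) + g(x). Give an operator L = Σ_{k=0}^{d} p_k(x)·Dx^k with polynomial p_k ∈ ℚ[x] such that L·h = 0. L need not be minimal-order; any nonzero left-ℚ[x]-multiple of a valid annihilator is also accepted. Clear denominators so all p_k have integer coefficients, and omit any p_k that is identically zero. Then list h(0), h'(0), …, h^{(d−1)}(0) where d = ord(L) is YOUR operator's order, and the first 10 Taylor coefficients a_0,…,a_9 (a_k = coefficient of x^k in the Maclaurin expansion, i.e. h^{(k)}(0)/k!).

f: a_k = 0, 9, 0, -27, 0, 729/5, 0, -6561/7, 0, 6561, …
g: a_k = 3, 9/2, -27/8, 81/16, -1215/128, 5103/256, -45927/1024, 216513/2048, -8444007/32768, 42220035/65536, …
h₀=f+g: left-lcm gives L₀, ord ≤ 3.
L = (-36 - 270·x + 972·x^2 + 1458·x^3)·Dx + (-33 - 144·x + 270·x^2 + 3888·x^3 + 5103·x^4)·Dx^2 + (-2 + 18·x + 108·x^2 + 324·x^3 + 1134·x^4 + 1458·x^5)·Dx^3  (order 3).
h: a_k = 3, 27/2, -27/8, -351/16, -1215/128, 212139/1280, -45927/1024, -11921337/14336, -8444007/32768, 472201731/65536, …
ICs: h(0) = 3, h′(0) = 27/2, h′′(0) = -27/4.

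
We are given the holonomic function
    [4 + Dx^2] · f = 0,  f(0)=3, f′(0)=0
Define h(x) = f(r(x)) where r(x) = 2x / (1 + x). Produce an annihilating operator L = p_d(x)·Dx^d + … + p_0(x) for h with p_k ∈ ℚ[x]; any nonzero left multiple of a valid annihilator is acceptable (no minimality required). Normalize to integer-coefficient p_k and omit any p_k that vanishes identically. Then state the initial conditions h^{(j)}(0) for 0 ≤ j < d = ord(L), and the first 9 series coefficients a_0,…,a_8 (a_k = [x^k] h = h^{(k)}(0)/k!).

L = 16 + (2 + 6·x + 6·x^2 + 2·x^3)·Dx + (1 + 4·x + 6·x^2 + 4·x^3 + x^4)·Dx^2  (order 2).
h: a_k = 3, 0, -24, 48, -40, -32, 2744/15, -1968/5, 12568/21, …
ICs: h(0) = 3, h′(0) = 0.

f: a_k = 3, 0, -6, 0, 2, 0, -4/15, 0, 2/105, …
Change of var in L_f (x↦r) gives L₀.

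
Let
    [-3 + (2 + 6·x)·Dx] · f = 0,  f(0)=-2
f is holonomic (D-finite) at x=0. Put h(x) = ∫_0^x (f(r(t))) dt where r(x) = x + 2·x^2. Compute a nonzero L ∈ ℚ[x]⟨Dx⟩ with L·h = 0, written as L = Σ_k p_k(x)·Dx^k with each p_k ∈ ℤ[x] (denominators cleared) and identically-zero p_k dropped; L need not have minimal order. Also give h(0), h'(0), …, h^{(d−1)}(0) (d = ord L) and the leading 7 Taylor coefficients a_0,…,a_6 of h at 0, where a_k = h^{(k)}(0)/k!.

f: a_k = -2, -3, 9/4, -27/8, 405/64, -1701/128, 15309/512, …
h₀=f(r): pull back L_f along r ⇒ L₀.
Integrate: L := L₀·Dx.
L = (-3 - 12·x)·Dx + (2 + 6·x + 12·x^2)·Dx^2  (order 2).
h: a_k = 0, -2, -3/2, -5/4, 45/32, -63/64, -135/256, …
ICs: h(0) = 0, h′(0) = -2.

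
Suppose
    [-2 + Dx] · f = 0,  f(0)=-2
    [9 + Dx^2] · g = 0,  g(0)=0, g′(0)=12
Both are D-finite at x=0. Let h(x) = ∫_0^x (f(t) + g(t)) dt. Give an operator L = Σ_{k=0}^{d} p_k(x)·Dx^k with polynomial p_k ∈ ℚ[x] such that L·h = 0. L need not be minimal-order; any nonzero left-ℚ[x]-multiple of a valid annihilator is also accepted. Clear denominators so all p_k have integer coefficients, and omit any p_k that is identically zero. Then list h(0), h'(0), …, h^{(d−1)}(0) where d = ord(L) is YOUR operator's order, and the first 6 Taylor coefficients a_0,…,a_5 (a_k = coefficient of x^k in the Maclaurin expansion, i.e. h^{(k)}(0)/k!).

L = -18·Dx + 9·Dx^2 - 2·Dx^3 + Dx^4  (order 4).
h: a_k = 0, -2, 4, -4/3, -31/6, -4/15, …
ICs: h(0) = 0, h′(0) = -2, h′′(0) = 8, h′′′(0) = -8.

f: a_k = -2, -4, -4, -8/3, -4/3, -8/15, …
g: a_k = 0, 12, 0, -18, 0, 81/10, …
h₀=f+g: left-lcm gives L₀, ord ≤ 3.
∫: right-multiply L₀ by Dx.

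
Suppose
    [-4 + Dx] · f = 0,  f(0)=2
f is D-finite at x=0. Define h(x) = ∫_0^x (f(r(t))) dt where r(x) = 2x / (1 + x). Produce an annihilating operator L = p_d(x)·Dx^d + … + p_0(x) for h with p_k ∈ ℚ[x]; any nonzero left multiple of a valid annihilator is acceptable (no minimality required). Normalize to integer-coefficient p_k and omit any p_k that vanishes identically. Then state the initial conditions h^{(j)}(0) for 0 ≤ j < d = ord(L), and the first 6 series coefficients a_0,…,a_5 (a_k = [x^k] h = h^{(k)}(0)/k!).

f: a_k = 2, 8, 16, 64/3, 64/3, 256/15, …
h₀=f(r): pull back L_f along r ⇒ L₀.
h=∫₀ˣh₀: take L = L₀·Dx.
L = -8·Dx + (1 + 2·x + x^2)·Dx^2  (order 2).
h: a_k = 0, 2, 8, 16, 44/3, 16/15, …
ICs: h(0) = 0, h′(0) = 2.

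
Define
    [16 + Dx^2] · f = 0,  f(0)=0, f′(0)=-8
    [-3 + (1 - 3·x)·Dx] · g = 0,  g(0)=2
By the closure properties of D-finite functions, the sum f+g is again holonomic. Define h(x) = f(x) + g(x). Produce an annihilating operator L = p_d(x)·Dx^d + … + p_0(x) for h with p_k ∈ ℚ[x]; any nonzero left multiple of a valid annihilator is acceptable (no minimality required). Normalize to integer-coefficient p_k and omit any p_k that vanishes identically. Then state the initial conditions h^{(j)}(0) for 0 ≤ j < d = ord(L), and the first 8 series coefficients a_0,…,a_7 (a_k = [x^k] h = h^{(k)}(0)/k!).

f: a_k = 0, -8, 0, 64/3, 0, -256/15, 0, 2048/315, …
g: a_k = 2, 6, 18, 54, 162, 486, 1458, 4374, …
h₀=f+g: left-lcm gives L₀, ord ≤ 3.
L = (-1680 + 2304·x - 3456·x^2) + (272 - 1584·x + 3456·x^2 - 3456·x^3)·Dx + (-105 + 144·x - 216·x^2)·Dx^2 + (17 - 99·x + 216·x^2 - 216·x^3)·Dx^3  (order 3).
h: a_k = 2, -2, 18, 226/3, 162, 7034/15, 1458, 1379858/315, …
ICs: h(0) = 2, h′(0) = -2, h′′(0) = 36.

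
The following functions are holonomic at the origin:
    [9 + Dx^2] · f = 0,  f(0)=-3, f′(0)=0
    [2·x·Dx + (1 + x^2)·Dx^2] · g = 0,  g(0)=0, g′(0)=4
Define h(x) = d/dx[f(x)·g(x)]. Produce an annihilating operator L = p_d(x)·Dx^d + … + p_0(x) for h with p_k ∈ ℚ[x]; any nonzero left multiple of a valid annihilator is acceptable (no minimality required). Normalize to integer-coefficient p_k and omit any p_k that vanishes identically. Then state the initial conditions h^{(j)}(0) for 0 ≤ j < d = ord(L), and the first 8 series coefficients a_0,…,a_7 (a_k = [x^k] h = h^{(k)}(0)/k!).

f: a_k = -3, 0, 27/2, 0, -81/8, 0, 243/80, 0, …
g: a_k = 0, 4, 0, -4/3, 0, 4/5, 0, -4/7, …
Product ⇒ symmetric product L₀, ord ≤ 4.
Derive L from L₀ (diff closure).
L = (20358 + 86886·x^2 + 157437·x^4 + 155520·x^6 + 96228·x^8 + 36450·x^10 + 6561·x^12) + (6372·x + 25596·x^3 + 39960·x^5 + 32400·x^7 + 14580·x^9 + 2916·x^11)·Dx + (3432 + 15828·x^2 + 31110·x^4 + 33588·x^6 + 22032·x^8 + 8424·x^10 + 1458·x^12)·Dx^2 + (708·x + 2844·x^3 + 4440·x^5 + 3600·x^7 + 1620·x^9 + 324·x^11)·Dx^3 + (130 + 686·x^2 + 1513·x^4 + 1812·x^6 + 1260·x^8 + 486·x^10 + 81·x^12)·Dx^4  (order 4).
h: a_k = -12, 0, 174, 0, -609/2, 0, 5343/20, 0, …
ICs: h(0) = -12, h′(0) = 0, h′′(0) = 348, h′′′(0) = 0.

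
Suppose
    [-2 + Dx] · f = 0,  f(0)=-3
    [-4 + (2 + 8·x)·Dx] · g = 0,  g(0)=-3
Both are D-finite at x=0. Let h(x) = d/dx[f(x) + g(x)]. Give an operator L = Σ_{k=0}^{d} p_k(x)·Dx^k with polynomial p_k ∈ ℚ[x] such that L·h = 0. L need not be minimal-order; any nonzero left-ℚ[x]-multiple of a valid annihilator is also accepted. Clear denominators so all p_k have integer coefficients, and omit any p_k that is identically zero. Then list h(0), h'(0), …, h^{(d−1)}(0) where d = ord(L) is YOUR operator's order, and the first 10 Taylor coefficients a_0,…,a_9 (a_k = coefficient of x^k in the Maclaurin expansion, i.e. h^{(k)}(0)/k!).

f: a_k = -3, -6, -6, -4, -2, -4/5, -4/15, -8/105, -2/105, -4/945, …
g: a_k = -3, -6, 6, -12, 30, -84, 252, -792, 2574, -8580, …
Weyl lclm of L_f,L_g ⇒ L₀ (ord ≤ 2).
h=h₀': d/dx-closure on L₀ ⇒ L.
L = (-8 - 8·x) + (2 - 8·x - 16·x^2)·Dx + (1 + 6·x + 8·x^2)·Dx^2  (order 2).
h: a_k = -12, 0, -48, 112, -424, 7552/5, -83168/15, 2162144/105, -8108104/105, 275675392/945, …
ICs: h(0) = -12, h′(0) = 0.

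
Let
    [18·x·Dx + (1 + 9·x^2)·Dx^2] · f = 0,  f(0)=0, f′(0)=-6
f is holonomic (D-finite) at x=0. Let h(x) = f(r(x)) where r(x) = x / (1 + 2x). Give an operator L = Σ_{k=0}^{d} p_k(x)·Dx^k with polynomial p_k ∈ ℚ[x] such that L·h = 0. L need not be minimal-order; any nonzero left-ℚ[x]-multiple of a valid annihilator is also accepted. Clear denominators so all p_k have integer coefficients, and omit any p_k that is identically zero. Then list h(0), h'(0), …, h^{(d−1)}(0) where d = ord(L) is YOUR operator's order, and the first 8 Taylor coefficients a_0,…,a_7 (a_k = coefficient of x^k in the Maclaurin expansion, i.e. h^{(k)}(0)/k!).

L = (4 + 26·x)·Dx + (1 + 4·x + 13·x^2)·Dx^2  (order 2).
h: a_k = 0, -6, 12, -6, -60, 1194/5, -276, -8898/7, …
ICs: h(0) = 0, h′(0) = -6.

f: a_k = 0, -6, 0, 18, 0, -486/5, 0, 4374/7, …
Change of var in L_f (x↦r) gives L₀.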